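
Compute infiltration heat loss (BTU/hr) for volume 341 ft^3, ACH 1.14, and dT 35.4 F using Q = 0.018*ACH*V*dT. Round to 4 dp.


Q = 0.018 * 1.14 * 341 * 35.4 = 247.7051 BTU/hr

247.7051 BTU/hr


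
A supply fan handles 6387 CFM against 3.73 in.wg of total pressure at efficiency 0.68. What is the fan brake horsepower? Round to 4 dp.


BHP = 6387 * 3.73 / (6356 * 0.68) = 5.5120 hp

5.5120 hp


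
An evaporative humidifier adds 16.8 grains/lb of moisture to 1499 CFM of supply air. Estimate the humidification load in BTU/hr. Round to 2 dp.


Q = 0.68 * 1499 * 16.8 = 17124.58 BTU/hr

17124.58 BTU/hr


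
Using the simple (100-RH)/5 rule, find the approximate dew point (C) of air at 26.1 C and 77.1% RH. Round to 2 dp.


Td = 26.1 - (100-77.1)/5 = 21.52 C

21.52 C


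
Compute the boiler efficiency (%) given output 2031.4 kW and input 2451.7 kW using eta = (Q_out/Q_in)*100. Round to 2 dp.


eta = (2031.4/2451.7)*100 = 82.86 %

82.86 %


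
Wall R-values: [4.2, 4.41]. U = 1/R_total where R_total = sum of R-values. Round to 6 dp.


R_total = 4.2 + 4.41 = 8.61
U = 1/8.61 = 0.116144

0.116144


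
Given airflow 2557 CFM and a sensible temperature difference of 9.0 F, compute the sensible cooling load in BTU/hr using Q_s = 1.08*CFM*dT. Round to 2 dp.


Q = 1.08 * 2557 * 9.0 = 24854.04 BTU/hr

24854.04 BTU/hr


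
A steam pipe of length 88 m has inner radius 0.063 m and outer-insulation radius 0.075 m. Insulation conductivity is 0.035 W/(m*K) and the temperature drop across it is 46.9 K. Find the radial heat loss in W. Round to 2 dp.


Q = 2*pi*0.035*88*46.9/ln(0.075/0.063) = 5205.63 W

5205.63 W


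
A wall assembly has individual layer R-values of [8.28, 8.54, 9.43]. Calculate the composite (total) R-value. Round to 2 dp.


R_total = 8.28 + 8.54 + 9.43 = 26.25

26.25


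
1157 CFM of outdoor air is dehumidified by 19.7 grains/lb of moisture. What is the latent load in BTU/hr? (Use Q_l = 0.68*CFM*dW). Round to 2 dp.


Q = 0.68 * 1157 * 19.7 = 15499.17 BTU/hr

15499.17 BTU/hr


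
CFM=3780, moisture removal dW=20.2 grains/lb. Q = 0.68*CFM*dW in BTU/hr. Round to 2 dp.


Q = 0.68 * 3780 * 20.2 = 51922.08 BTU/hr

51922.08 BTU/hr


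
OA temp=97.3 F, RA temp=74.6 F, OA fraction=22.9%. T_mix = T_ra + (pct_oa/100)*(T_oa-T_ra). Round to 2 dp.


T_mix = 74.6 + (22.9/100)*(97.3-74.6) = 79.80 F

79.80 F


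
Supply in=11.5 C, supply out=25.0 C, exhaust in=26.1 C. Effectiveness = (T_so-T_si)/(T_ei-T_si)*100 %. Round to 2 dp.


eff = (25.0-11.5)/(26.1-11.5)*100 = 92.47 %

92.47 %


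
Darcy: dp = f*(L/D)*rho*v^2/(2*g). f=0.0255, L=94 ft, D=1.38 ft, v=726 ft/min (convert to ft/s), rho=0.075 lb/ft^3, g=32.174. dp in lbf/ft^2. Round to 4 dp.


v_fps = 726/60 = 12.1 ft/s
dp = 0.0255*(94/1.38)*0.075*12.1^2/(2*32.174) = 0.2964 lbf/ft^2

0.2964 lbf/ft^2


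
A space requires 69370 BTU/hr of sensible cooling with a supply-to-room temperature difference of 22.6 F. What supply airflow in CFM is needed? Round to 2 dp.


CFM = 69370 / (1.08 * 22.6) = 2842.10

2842.10 CFM


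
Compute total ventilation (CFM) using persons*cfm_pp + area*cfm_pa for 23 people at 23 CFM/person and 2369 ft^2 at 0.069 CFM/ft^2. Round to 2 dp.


Total = 23*23 + 2369*0.069 = 692.46 CFM

692.46 CFM


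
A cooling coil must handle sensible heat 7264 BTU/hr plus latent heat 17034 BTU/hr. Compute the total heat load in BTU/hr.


Qt = 7264 + 17034 = 24298 BTU/hr

24298 BTU/hr


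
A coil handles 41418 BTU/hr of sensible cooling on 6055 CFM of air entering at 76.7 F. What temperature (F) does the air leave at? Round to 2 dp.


dT = 41418/(1.08*6055) = 6.3336
T_leave = 76.7 - 6.3336 = 70.37 F

70.37 F


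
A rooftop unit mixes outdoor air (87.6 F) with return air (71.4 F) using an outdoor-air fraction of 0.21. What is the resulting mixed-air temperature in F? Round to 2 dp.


T_mix = 0.21*87.6 + 0.79*71.4 = 74.80 F

74.80 F


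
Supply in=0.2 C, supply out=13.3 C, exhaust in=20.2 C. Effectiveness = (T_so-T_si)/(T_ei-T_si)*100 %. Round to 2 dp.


eff = (13.3-0.2)/(20.2-0.2)*100 = 65.50 %

65.50 %


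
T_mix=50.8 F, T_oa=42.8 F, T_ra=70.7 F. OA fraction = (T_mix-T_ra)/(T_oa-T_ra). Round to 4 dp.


frac = (50.8 - 70.7) / (42.8 - 70.7) = 0.7133

0.7133


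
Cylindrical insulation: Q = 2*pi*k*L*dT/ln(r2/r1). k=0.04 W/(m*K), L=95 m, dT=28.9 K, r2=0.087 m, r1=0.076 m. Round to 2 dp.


Q = 2*pi*0.04*95*28.9/ln(0.087/0.076) = 5104.65 W

5104.65 W


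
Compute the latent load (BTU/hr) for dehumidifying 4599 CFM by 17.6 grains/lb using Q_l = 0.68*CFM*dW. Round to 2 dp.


Q = 0.68 * 4599 * 17.6 = 55040.83 BTU/hr

55040.83 BTU/hr


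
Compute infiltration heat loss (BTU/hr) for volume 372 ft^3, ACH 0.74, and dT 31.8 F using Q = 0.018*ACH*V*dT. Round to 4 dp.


Q = 0.018 * 0.74 * 372 * 31.8 = 157.5703 BTU/hr

157.5703 BTU/hr


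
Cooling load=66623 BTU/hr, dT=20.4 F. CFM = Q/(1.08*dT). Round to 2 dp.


CFM = 66623 / (1.08 * 20.4) = 3023.92

3023.92 CFM


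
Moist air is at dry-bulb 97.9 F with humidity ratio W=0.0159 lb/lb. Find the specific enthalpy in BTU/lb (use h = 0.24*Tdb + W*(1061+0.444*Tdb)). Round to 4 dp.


h = 0.24*97.9 + 0.0159*(1061+0.444*97.9) = 41.0570 BTU/lb

41.0570 BTU/lb


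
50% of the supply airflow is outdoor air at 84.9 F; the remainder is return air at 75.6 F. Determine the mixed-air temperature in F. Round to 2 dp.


T_mix = 0.5*84.9 + 0.5*75.6 = 80.25 F

80.25 F


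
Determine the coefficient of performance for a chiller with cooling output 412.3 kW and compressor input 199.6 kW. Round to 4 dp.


COP = 412.3 / 199.6 = 2.0656

2.0656


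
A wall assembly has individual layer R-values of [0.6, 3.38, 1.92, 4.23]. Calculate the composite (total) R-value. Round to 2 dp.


R_total = 0.6 + 3.38 + 1.92 + 4.23 = 10.13

10.13


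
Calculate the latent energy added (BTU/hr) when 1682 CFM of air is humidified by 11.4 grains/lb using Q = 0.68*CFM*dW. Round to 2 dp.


Q = 0.68 * 1682 * 11.4 = 13038.86 BTU/hr

13038.86 BTU/hr


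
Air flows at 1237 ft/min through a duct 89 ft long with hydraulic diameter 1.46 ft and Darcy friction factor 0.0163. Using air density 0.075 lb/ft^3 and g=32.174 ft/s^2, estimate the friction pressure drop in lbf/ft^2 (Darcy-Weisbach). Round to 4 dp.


v_fps = 1237/60 = 20.6167 ft/s
dp = 0.0163*(89/1.46)*0.075*20.6167^2/(2*32.174) = 0.4923 lbf/ft^2

0.4923 lbf/ft^2


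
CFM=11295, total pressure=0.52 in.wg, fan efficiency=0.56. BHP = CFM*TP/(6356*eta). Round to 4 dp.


BHP = 11295 * 0.52 / (6356 * 0.56) = 1.6501 hp

1.6501 hp


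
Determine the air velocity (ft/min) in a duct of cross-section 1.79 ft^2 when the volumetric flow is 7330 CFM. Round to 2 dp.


V = 7330 / 1.79 = 4094.97 ft/min

4094.97 ft/min


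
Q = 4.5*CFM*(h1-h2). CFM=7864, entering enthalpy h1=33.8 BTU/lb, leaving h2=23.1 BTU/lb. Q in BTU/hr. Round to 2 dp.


Q = 4.5 * 7864 * (33.8 - 23.1) = 378651.60 BTU/hr

378651.60 BTU/hr


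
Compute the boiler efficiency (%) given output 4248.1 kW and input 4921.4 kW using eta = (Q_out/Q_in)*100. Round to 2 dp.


eta = (4248.1/4921.4)*100 = 86.32 %

86.32 %


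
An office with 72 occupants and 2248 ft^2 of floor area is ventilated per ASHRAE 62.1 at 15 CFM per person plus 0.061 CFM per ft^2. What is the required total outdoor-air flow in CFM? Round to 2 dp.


Total = 72*15 + 2248*0.061 = 1217.13 CFM

1217.13 CFM


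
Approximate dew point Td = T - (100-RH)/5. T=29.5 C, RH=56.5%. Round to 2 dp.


Td = 29.5 - (100-56.5)/5 = 20.80 C

20.80 C


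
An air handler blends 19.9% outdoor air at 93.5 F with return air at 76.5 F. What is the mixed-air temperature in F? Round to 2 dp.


T_mix = 76.5 + (19.9/100)*(93.5-76.5) = 79.88 F

79.88 F


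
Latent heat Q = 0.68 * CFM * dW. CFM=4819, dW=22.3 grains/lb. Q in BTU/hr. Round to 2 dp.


Q = 0.68 * 4819 * 22.3 = 73075.32 BTU/hr

73075.32 BTU/hr


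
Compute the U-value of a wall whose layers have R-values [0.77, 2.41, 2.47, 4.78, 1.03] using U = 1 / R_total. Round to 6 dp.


R_total = 0.77 + 2.41 + 2.47 + 4.78 + 1.03 = 11.46
U = 1/11.46 = 0.087260

0.087260


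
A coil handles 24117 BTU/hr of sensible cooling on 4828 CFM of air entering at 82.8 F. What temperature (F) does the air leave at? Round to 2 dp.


dT = 24117/(1.08*4828) = 4.6252
T_leave = 82.8 - 4.6252 = 78.17 F

78.17 F


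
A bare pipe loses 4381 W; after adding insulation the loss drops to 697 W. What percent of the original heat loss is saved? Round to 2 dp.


Savings = ((4381-697)/4381)*100 = 84.09 %

84.09 %


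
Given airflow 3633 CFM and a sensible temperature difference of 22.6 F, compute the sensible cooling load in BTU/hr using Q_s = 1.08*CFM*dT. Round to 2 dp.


Q = 1.08 * 3633 * 22.6 = 88674.26 BTU/hr

88674.26 BTU/hr


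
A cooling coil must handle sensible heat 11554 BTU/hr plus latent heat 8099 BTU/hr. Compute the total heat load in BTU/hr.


Qt = 11554 + 8099 = 19653 BTU/hr

19653 BTU/hr


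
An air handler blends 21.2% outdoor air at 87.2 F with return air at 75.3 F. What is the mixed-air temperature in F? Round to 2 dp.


T_mix = 75.3 + (21.2/100)*(87.2-75.3) = 77.82 F

77.82 F


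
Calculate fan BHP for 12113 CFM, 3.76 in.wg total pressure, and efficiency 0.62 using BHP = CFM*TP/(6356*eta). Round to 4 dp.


BHP = 12113 * 3.76 / (6356 * 0.62) = 11.5575 hp

11.5575 hp


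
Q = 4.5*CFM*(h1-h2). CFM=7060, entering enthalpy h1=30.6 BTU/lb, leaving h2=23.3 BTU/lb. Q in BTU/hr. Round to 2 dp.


Q = 4.5 * 7060 * (30.6 - 23.3) = 231921.00 BTU/hr

231921.00 BTU/hr


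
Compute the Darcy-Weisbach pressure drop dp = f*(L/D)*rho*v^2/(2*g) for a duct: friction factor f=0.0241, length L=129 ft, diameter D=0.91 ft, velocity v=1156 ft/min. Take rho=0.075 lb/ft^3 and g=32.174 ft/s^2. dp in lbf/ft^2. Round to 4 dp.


v_fps = 1156/60 = 19.2667 ft/s
dp = 0.0241*(129/0.91)*0.075*19.2667^2/(2*32.174) = 1.4781 lbf/ft^2

1.4781 lbf/ft^2


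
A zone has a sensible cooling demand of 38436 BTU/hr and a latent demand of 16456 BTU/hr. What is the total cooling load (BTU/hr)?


Qt = 38436 + 16456 = 54892 BTU/hr

54892 BTU/hr


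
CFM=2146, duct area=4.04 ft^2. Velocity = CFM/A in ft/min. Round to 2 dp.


V = 2146 / 4.04 = 531.19 ft/min

531.19 ft/min


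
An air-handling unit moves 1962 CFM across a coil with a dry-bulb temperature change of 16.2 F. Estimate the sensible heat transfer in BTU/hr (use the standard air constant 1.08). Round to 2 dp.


Q = 1.08 * 1962 * 16.2 = 34327.15 BTU/hr

34327.15 BTU/hr


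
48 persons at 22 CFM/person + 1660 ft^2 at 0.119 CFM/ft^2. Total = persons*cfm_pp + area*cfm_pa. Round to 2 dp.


Total = 48*22 + 1660*0.119 = 1253.54 CFM

1253.54 CFM


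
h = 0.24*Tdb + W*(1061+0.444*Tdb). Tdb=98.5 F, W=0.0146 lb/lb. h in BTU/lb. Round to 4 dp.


h = 0.24*98.5 + 0.0146*(1061+0.444*98.5) = 39.7691 BTU/lb

39.7691 BTU/lb


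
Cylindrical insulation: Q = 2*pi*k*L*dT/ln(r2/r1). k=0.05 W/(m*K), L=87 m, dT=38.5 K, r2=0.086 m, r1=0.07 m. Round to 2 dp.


Q = 2*pi*0.05*87*38.5/ln(0.086/0.07) = 5111.81 W

5111.81 W


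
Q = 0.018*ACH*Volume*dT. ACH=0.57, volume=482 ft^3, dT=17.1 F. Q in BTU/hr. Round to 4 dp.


Q = 0.018 * 0.57 * 482 * 17.1 = 84.5650 BTU/hr

84.5650 BTU/hr


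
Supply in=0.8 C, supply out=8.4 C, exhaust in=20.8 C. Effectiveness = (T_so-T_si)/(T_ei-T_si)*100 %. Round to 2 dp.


eff = (8.4-0.8)/(20.8-0.8)*100 = 38.00 %

38.00 %


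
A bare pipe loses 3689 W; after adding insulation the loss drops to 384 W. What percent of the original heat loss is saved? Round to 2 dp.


Savings = ((3689-384)/3689)*100 = 89.59 %

89.59 %


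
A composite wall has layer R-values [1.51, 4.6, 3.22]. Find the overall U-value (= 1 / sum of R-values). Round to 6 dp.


R_total = 1.51 + 4.6 + 3.22 = 9.33
U = 1/9.33 = 0.107181

0.107181


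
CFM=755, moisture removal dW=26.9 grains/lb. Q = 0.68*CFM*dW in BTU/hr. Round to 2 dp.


Q = 0.68 * 755 * 26.9 = 13810.46 BTU/hr

13810.46 BTU/hr


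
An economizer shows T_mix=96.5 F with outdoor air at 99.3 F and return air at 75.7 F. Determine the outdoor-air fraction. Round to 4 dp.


frac = (96.5 - 75.7) / (99.3 - 75.7) = 0.8814

0.8814


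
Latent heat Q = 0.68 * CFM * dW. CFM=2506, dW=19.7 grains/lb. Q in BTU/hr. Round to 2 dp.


Q = 0.68 * 2506 * 19.7 = 33570.38 BTU/hr

33570.38 BTU/hr


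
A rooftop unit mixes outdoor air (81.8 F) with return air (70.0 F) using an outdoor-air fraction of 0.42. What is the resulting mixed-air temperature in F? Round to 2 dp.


T_mix = 0.42*81.8 + 0.58*70.0 = 74.96 F

74.96 F


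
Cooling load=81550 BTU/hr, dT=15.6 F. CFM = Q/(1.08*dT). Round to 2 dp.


CFM = 81550 / (1.08 * 15.6) = 4840.34

4840.34 CFM


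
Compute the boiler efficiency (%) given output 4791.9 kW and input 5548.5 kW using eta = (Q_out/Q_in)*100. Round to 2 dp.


eta = (4791.9/5548.5)*100 = 86.36 %

86.36 %


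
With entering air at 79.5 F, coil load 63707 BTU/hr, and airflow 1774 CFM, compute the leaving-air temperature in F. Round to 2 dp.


dT = 63707/(1.08*1774) = 33.2514
T_leave = 79.5 - 33.2514 = 46.25 F

46.25 F


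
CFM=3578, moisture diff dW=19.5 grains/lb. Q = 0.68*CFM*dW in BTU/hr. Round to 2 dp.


Q = 0.68 * 3578 * 19.5 = 47444.28 BTU/hr

47444.28 BTU/hr


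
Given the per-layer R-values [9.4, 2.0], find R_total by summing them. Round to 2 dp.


R_total = 9.4 + 2.0 = 11.40

11.40


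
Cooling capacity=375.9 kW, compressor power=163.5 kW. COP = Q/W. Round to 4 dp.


COP = 375.9 / 163.5 = 2.2991

2.2991


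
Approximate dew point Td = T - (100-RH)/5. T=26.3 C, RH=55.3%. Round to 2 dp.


Td = 26.3 - (100-55.3)/5 = 17.36 C

17.36 C


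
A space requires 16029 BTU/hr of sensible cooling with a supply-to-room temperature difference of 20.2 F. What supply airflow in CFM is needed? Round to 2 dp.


CFM = 16029 / (1.08 * 20.2) = 734.74

734.74 CFM


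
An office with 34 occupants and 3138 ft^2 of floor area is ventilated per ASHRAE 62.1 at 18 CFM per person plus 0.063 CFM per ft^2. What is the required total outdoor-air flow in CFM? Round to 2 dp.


Total = 34*18 + 3138*0.063 = 809.69 CFM

809.69 CFM


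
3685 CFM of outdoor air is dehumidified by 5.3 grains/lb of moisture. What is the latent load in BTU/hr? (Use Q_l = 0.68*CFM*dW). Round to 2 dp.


Q = 0.68 * 3685 * 5.3 = 13280.74 BTU/hr

13280.74 BTU/hr


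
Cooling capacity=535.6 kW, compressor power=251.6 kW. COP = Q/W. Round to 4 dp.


COP = 535.6 / 251.6 = 2.1288

2.1288


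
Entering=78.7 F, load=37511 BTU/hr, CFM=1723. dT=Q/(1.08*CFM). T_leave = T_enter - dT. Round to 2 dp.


dT = 37511/(1.08*1723) = 20.1581
T_leave = 78.7 - 20.1581 = 58.54 F

58.54 F


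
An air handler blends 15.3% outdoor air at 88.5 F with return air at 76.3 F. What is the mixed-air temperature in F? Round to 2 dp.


T_mix = 76.3 + (15.3/100)*(88.5-76.3) = 78.17 F

78.17 F


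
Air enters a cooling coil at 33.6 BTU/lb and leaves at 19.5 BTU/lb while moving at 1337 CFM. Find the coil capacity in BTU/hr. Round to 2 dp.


Q = 4.5 * 1337 * (33.6 - 19.5) = 84832.65 BTU/hr

84832.65 BTU/hr


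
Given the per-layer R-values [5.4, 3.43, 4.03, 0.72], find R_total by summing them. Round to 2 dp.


R_total = 5.4 + 3.43 + 4.03 + 0.72 = 13.58

13.58


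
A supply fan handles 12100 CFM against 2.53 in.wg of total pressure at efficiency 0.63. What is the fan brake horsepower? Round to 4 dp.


BHP = 12100 * 2.53 / (6356 * 0.63) = 7.6451 hp

7.6451 hp


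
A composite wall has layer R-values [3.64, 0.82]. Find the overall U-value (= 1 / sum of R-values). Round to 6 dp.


R_total = 3.64 + 0.82 = 4.46
U = 1/4.46 = 0.224215

0.224215


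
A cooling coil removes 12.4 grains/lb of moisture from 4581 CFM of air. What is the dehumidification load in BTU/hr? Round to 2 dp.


Q = 0.68 * 4581 * 12.4 = 38626.99 BTU/hr

38626.99 BTU/hr


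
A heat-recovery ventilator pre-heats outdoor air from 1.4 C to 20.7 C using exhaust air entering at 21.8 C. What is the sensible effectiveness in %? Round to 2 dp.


eff = (20.7-1.4)/(21.8-1.4)*100 = 94.61 %

94.61 %


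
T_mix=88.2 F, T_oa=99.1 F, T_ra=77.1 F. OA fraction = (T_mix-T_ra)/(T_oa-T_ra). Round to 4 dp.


frac = (88.2 - 77.1) / (99.1 - 77.1) = 0.5045

0.5045


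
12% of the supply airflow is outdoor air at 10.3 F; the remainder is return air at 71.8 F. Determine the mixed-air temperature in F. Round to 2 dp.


T_mix = 0.12*10.3 + 0.88*71.8 = 64.42 F

64.42 F


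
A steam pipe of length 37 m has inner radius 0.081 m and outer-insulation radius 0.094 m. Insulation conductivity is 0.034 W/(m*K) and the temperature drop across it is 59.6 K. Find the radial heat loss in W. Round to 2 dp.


Q = 2*pi*0.034*37*59.6/ln(0.094/0.081) = 3164.98 W

3164.98 W


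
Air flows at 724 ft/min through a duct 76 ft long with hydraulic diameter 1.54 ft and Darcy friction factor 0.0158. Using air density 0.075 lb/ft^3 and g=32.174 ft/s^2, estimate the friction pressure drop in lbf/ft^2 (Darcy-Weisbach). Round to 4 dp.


v_fps = 724/60 = 12.0667 ft/s
dp = 0.0158*(76/1.54)*0.075*12.0667^2/(2*32.174) = 0.1323 lbf/ft^2

0.1323 lbf/ft^2


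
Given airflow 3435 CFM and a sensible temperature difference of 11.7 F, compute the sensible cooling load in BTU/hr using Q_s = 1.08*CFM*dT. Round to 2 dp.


Q = 1.08 * 3435 * 11.7 = 43404.66 BTU/hr

43404.66 BTU/hr


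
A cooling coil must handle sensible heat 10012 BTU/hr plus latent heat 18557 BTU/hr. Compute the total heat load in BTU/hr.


Qt = 10012 + 18557 = 28569 BTU/hr

28569 BTU/hr


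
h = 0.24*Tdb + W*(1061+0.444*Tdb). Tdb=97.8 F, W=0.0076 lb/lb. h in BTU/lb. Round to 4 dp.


h = 0.24*97.8 + 0.0076*(1061+0.444*97.8) = 31.8656 BTU/lb

31.8656 BTU/lb


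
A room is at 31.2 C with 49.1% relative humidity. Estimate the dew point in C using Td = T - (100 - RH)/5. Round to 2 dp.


Td = 31.2 - (100-49.1)/5 = 21.02 C

21.02 C


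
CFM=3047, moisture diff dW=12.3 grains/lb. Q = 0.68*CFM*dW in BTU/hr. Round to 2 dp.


Q = 0.68 * 3047 * 12.3 = 25485.11 BTU/hr

25485.11 BTU/hr


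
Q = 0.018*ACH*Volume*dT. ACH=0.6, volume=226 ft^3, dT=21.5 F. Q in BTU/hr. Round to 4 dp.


Q = 0.018 * 0.6 * 226 * 21.5 = 52.4772 BTU/hr

52.4772 BTU/hr


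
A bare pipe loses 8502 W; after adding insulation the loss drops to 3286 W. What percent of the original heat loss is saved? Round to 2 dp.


Savings = ((8502-3286)/8502)*100 = 61.35 %

61.35 %


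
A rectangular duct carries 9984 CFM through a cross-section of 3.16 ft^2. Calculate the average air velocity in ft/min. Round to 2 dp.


V = 9984 / 3.16 = 3159.49 ft/min

3159.49 ft/min


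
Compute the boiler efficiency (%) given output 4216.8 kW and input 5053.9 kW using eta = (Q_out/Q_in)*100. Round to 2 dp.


eta = (4216.8/5053.9)*100 = 83.44 %

83.44 %


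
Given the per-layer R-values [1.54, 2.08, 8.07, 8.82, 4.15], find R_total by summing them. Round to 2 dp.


R_total = 1.54 + 2.08 + 8.07 + 8.82 + 4.15 = 24.66

24.66


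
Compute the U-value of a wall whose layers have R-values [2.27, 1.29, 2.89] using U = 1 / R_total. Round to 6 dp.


R_total = 2.27 + 1.29 + 2.89 = 6.45
U = 1/6.45 = 0.155039

0.155039


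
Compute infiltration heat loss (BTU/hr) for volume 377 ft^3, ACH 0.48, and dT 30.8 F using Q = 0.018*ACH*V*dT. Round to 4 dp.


Q = 0.018 * 0.48 * 377 * 30.8 = 100.3242 BTU/hr

100.3242 BTU/hr


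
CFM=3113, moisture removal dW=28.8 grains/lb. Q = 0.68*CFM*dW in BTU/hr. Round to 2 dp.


Q = 0.68 * 3113 * 28.8 = 60964.99 BTU/hr

60964.99 BTU/hr


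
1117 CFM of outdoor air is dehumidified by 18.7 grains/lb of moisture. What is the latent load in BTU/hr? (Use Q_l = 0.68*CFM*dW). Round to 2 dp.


Q = 0.68 * 1117 * 18.7 = 14203.77 BTU/hr

14203.77 BTU/hr


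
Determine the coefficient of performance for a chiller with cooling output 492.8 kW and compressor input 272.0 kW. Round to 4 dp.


COP = 492.8 / 272.0 = 1.8118

1.8118


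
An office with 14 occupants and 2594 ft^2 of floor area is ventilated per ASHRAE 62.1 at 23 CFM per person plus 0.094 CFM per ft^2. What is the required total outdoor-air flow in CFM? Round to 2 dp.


Total = 14*23 + 2594*0.094 = 565.84 CFM

565.84 CFM


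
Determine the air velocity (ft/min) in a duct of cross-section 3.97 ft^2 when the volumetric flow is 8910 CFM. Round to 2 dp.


V = 8910 / 3.97 = 2244.33 ft/min

2244.33 ft/min


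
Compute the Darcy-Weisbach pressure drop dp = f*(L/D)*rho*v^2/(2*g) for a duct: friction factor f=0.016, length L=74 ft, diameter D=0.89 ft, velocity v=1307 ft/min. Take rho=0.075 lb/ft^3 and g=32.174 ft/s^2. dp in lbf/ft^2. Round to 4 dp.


v_fps = 1307/60 = 21.7833 ft/s
dp = 0.016*(74/0.89)*0.075*21.7833^2/(2*32.174) = 0.7358 lbf/ft^2

0.7358 lbf/ft^2


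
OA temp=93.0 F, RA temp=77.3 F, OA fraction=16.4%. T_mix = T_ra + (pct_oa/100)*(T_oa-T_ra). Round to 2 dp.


T_mix = 77.3 + (16.4/100)*(93.0-77.3) = 79.87 F

79.87 F


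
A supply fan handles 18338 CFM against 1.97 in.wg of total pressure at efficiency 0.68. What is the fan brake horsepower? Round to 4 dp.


BHP = 18338 * 1.97 / (6356 * 0.68) = 8.3584 hp

8.3584 hp


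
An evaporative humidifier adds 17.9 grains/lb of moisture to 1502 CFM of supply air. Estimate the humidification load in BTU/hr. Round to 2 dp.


Q = 0.68 * 1502 * 17.9 = 18282.34 BTU/hr

18282.34 BTU/hr


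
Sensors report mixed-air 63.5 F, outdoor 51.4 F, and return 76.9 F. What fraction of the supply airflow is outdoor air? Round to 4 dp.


frac = (63.5 - 76.9) / (51.4 - 76.9) = 0.5255

0.5255


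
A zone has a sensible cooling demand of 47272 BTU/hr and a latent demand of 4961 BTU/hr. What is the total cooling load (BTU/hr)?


Qt = 47272 + 4961 = 52233 BTU/hr

52233 BTU/hr


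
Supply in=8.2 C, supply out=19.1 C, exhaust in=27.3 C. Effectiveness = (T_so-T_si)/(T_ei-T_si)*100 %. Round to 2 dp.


eff = (19.1-8.2)/(27.3-8.2)*100 = 57.07 %

57.07 %


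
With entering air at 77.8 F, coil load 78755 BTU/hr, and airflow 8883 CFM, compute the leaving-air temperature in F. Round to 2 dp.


dT = 78755/(1.08*8883) = 8.2091
T_leave = 77.8 - 8.2091 = 69.59 F

69.59 F


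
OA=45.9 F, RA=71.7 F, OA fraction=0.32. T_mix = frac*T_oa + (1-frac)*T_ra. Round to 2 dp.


T_mix = 0.32*45.9 + 0.68*71.7 = 63.44 F

63.44 F


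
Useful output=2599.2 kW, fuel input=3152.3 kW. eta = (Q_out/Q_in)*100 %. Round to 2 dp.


eta = (2599.2/3152.3)*100 = 82.45 %

82.45 %


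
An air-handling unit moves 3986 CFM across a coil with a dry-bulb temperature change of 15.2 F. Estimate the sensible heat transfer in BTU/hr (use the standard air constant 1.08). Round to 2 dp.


Q = 1.08 * 3986 * 15.2 = 65434.18 BTU/hr

65434.18 BTU/hr


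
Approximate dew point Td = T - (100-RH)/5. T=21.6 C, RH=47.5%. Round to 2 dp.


Td = 21.6 - (100-47.5)/5 = 11.10 C

11.10 C


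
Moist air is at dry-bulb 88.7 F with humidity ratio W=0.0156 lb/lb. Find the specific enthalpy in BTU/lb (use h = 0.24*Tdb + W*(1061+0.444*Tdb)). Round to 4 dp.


h = 0.24*88.7 + 0.0156*(1061+0.444*88.7) = 38.4540 BTU/lb

38.4540 BTU/lb


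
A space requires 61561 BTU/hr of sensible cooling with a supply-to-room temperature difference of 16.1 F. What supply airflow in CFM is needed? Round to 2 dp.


CFM = 61561 / (1.08 * 16.1) = 3540.43

3540.43 CFM


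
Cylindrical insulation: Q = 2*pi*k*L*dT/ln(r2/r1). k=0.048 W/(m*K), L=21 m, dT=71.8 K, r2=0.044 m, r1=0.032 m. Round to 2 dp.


Q = 2*pi*0.048*21*71.8/ln(0.044/0.032) = 1427.97 W

1427.97 W


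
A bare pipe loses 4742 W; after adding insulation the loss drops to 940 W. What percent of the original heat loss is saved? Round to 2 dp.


Savings = ((4742-940)/4742)*100 = 80.18 %

80.18 %


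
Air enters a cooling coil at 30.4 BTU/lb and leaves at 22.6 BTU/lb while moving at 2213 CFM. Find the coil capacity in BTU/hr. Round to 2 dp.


Q = 4.5 * 2213 * (30.4 - 22.6) = 77676.30 BTU/hr

77676.30 BTU/hr


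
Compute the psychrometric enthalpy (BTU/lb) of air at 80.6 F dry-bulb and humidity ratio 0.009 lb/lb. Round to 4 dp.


h = 0.24*80.6 + 0.009*(1061+0.444*80.6) = 29.2151 BTU/lb

29.2151 BTU/lb


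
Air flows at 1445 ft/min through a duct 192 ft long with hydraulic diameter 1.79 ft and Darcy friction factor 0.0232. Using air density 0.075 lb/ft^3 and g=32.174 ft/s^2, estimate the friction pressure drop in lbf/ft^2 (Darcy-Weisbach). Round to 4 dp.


v_fps = 1445/60 = 24.0833 ft/s
dp = 0.0232*(192/1.79)*0.075*24.0833^2/(2*32.174) = 1.6823 lbf/ft^2

1.6823 lbf/ft^2


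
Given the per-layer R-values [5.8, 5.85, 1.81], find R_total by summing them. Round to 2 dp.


R_total = 5.8 + 5.85 + 1.81 = 13.46

13.46


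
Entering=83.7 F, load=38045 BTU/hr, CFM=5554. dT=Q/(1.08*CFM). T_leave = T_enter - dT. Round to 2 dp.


dT = 38045/(1.08*5554) = 6.3426
T_leave = 83.7 - 6.3426 = 77.36 F

77.36 F


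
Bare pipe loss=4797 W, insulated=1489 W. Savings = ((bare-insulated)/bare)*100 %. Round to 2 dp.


Savings = ((4797-1489)/4797)*100 = 68.96 %

68.96 %


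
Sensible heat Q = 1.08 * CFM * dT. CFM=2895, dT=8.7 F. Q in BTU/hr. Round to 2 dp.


Q = 1.08 * 2895 * 8.7 = 27201.42 BTU/hr

27201.42 BTU/hr


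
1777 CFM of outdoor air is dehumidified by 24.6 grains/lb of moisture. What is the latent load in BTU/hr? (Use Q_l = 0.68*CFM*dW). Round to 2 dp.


Q = 0.68 * 1777 * 24.6 = 29725.66 BTU/hr

29725.66 BTU/hr


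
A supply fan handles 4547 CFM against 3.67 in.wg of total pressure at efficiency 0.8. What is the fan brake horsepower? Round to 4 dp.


BHP = 4547 * 3.67 / (6356 * 0.8) = 3.2818 hp

3.2818 hp


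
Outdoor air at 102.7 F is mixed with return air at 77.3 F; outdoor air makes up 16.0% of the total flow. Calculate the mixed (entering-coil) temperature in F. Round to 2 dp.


T_mix = 77.3 + (16.0/100)*(102.7-77.3) = 81.36 F

81.36 F


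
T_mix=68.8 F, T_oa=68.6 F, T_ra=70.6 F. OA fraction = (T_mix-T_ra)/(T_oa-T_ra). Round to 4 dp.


frac = (68.8 - 70.6) / (68.6 - 70.6) = 0.9000

0.9000


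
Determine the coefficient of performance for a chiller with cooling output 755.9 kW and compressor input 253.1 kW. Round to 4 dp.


COP = 755.9 / 253.1 = 2.9866

2.9866


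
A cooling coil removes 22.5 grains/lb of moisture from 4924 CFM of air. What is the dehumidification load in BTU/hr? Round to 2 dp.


Q = 0.68 * 4924 * 22.5 = 75337.20 BTU/hr

75337.20 BTU/hr


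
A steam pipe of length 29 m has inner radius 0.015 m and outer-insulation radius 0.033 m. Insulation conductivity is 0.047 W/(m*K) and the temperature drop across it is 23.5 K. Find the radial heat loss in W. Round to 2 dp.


Q = 2*pi*0.047*29*23.5/ln(0.033/0.015) = 255.25 W

255.25 W


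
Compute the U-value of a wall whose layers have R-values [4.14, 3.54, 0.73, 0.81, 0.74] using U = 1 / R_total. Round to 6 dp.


R_total = 4.14 + 3.54 + 0.73 + 0.81 + 0.74 = 9.96
U = 1/9.96 = 0.100402

0.100402


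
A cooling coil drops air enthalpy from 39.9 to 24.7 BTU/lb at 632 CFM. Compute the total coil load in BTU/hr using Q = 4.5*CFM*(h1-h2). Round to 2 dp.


Q = 4.5 * 632 * (39.9 - 24.7) = 43228.80 BTU/hr

43228.80 BTU/hr


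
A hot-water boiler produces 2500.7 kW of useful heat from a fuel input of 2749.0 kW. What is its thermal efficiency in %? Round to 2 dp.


eta = (2500.7/2749.0)*100 = 90.97 %

90.97 %


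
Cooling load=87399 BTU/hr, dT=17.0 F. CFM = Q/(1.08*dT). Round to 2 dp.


CFM = 87399 / (1.08 * 17.0) = 4760.29

4760.29 CFM


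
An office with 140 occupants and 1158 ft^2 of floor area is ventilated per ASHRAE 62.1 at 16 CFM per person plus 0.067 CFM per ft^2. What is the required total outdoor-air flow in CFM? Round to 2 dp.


Total = 140*16 + 1158*0.067 = 2317.59 CFM

2317.59 CFM


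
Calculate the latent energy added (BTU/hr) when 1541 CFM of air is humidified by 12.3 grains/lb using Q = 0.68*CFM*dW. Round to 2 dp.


Q = 0.68 * 1541 * 12.3 = 12888.92 BTU/hr

12888.92 BTU/hr


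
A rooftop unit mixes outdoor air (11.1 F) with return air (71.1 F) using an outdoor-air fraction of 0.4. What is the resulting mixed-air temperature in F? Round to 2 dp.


T_mix = 0.4*11.1 + 0.6*71.1 = 47.10 F

47.10 F


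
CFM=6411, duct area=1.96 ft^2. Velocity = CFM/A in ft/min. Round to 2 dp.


V = 6411 / 1.96 = 3270.92 ft/min

3270.92 ft/min


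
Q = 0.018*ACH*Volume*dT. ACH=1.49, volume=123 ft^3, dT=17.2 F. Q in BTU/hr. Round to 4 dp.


Q = 0.018 * 1.49 * 123 * 17.2 = 56.7404 BTU/hr

56.7404 BTU/hr


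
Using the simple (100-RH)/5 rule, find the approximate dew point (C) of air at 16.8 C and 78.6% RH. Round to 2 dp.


Td = 16.8 - (100-78.6)/5 = 12.52 C

12.52 C


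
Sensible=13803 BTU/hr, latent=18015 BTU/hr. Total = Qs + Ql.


Qt = 13803 + 18015 = 31818 BTU/hr

31818 BTU/hr


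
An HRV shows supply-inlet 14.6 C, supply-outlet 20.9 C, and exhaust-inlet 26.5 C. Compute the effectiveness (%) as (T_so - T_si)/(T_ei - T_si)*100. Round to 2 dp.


eff = (20.9-14.6)/(26.5-14.6)*100 = 52.94 %

52.94 %


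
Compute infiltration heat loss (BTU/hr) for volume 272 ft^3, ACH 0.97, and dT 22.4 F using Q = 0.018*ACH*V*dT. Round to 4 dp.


Q = 0.018 * 0.97 * 272 * 22.4 = 106.3803 BTU/hr

106.3803 BTU/hr


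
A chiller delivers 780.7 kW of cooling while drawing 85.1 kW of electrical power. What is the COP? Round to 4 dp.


COP = 780.7 / 85.1 = 9.1739

9.1739


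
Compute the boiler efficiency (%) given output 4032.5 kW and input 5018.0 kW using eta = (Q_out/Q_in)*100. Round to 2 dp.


eta = (4032.5/5018.0)*100 = 80.36 %

80.36 %


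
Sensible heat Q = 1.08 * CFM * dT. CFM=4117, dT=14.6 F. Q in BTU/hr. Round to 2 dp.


Q = 1.08 * 4117 * 14.6 = 64916.86 BTU/hr

64916.86 BTU/hr


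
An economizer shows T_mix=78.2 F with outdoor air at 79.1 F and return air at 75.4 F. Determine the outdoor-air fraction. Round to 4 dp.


frac = (78.2 - 75.4) / (79.1 - 75.4) = 0.7568

0.7568


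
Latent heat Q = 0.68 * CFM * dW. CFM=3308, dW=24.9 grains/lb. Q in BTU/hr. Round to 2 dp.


Q = 0.68 * 3308 * 24.9 = 56011.06 BTU/hr

56011.06 BTU/hr


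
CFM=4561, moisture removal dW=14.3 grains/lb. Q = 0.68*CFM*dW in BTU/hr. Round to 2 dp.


Q = 0.68 * 4561 * 14.3 = 44351.16 BTU/hr

44351.16 BTU/hr


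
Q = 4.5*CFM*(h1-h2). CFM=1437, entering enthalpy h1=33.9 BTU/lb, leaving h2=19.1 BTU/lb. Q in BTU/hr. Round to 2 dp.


Q = 4.5 * 1437 * (33.9 - 19.1) = 95704.20 BTU/hr

95704.20 BTU/hr


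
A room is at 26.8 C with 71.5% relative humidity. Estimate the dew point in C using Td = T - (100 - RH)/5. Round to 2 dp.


Td = 26.8 - (100-71.5)/5 = 21.10 C

21.10 C


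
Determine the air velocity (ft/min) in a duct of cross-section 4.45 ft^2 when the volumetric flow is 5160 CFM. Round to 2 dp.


V = 5160 / 4.45 = 1159.55 ft/min

1159.55 ft/min


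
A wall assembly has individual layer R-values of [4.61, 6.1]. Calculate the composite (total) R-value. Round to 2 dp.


R_total = 4.61 + 6.1 = 10.71

10.71


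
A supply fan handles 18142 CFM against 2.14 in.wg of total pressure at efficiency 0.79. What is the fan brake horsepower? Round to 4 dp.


BHP = 18142 * 2.14 / (6356 * 0.79) = 7.7319 hp

7.7319 hp


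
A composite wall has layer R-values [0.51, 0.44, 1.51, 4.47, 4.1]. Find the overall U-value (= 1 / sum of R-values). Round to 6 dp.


R_total = 0.51 + 0.44 + 1.51 + 4.47 + 4.1 = 11.03
U = 1/11.03 = 0.090662

0.090662


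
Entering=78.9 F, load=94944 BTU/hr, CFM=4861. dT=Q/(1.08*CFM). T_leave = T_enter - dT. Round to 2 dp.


dT = 94944/(1.08*4861) = 18.0850
T_leave = 78.9 - 18.0850 = 60.82 F

60.82 F


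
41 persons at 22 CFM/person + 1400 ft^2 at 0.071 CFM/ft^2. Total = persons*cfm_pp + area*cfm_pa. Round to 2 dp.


Total = 41*22 + 1400*0.071 = 1001.40 CFM

1001.40 CFM


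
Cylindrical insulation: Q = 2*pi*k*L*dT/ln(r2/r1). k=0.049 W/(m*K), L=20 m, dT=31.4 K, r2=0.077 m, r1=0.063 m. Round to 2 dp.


Q = 2*pi*0.049*20*31.4/ln(0.077/0.063) = 963.50 W

963.50 W


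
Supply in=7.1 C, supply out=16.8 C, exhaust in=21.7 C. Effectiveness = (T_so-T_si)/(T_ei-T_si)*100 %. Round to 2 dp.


eff = (16.8-7.1)/(21.7-7.1)*100 = 66.44 %

66.44 %


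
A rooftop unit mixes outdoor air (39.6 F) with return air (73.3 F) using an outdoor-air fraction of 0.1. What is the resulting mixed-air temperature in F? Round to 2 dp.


T_mix = 0.1*39.6 + 0.9*73.3 = 69.93 F

69.93 F


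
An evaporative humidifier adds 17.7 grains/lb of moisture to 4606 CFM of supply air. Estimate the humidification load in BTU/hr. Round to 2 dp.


Q = 0.68 * 4606 * 17.7 = 55437.82 BTU/hr

55437.82 BTU/hr


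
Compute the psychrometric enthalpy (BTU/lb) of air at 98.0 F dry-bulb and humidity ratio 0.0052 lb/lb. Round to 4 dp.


h = 0.24*98.0 + 0.0052*(1061+0.444*98.0) = 29.2635 BTU/lb

29.2635 BTU/lb


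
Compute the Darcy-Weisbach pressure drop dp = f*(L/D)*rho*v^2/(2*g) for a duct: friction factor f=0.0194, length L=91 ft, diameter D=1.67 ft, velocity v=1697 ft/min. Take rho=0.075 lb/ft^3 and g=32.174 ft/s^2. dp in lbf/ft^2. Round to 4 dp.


v_fps = 1697/60 = 28.2833 ft/s
dp = 0.0194*(91/1.67)*0.075*28.2833^2/(2*32.174) = 0.9856 lbf/ft^2

0.9856 lbf/ft^2


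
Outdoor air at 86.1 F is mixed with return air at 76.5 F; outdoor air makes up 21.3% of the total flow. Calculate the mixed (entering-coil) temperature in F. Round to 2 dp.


T_mix = 76.5 + (21.3/100)*(86.1-76.5) = 78.54 F

78.54 F


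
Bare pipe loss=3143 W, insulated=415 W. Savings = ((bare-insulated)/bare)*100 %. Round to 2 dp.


Savings = ((3143-415)/3143)*100 = 86.80 %

86.80 %


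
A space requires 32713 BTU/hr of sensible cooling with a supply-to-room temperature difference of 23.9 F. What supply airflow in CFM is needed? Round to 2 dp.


CFM = 32713 / (1.08 * 23.9) = 1267.36

1267.36 CFM


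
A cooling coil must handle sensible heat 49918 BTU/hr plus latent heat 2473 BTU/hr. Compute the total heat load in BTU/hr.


Qt = 49918 + 2473 = 52391 BTU/hr

52391 BTU/hr


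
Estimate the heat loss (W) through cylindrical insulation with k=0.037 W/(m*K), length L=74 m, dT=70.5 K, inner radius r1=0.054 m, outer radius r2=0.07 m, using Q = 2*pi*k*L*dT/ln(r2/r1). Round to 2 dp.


Q = 2*pi*0.037*74*70.5/ln(0.07/0.054) = 4673.54 W

4673.54 W


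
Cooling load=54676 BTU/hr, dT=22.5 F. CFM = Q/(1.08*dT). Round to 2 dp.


CFM = 54676 / (1.08 * 22.5) = 2250.04

2250.04 CFM


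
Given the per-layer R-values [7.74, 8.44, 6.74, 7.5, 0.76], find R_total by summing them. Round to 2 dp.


R_total = 7.74 + 8.44 + 6.74 + 7.5 + 0.76 = 31.18

31.18


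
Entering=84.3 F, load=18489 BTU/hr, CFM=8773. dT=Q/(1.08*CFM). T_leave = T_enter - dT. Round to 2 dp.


dT = 18489/(1.08*8773) = 1.9514
T_leave = 84.3 - 1.9514 = 82.35 F

82.35 F


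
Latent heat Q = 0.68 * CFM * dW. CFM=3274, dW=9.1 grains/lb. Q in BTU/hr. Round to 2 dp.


Q = 0.68 * 3274 * 9.1 = 20259.51 BTU/hr

20259.51 BTU/hr


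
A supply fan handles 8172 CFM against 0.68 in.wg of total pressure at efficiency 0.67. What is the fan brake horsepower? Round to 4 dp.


BHP = 8172 * 0.68 / (6356 * 0.67) = 1.3049 hp

1.3049 hp


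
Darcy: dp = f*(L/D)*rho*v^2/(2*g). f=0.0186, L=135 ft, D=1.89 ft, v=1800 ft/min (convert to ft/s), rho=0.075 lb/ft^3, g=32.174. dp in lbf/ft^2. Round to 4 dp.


v_fps = 1800/60 = 30.0 ft/s
dp = 0.0186*(135/1.89)*0.075*30.0^2/(2*32.174) = 1.3936 lbf/ft^2

1.3936 lbf/ft^2


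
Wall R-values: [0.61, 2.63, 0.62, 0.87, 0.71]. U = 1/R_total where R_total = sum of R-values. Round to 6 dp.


R_total = 0.61 + 2.63 + 0.62 + 0.87 + 0.71 = 5.44
U = 1/5.44 = 0.183824

0.183824


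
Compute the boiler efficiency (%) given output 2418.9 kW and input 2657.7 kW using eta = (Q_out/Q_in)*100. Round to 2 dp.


eta = (2418.9/2657.7)*100 = 91.01 %

91.01 %


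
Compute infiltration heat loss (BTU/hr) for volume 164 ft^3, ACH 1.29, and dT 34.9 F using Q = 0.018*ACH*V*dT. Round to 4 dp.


Q = 0.018 * 1.29 * 164 * 34.9 = 132.9020 BTU/hr

132.9020 BTU/hr


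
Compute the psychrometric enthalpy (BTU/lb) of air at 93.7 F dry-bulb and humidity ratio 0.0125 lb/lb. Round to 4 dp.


h = 0.24*93.7 + 0.0125*(1061+0.444*93.7) = 36.2705 BTU/lb

36.2705 BTU/lb


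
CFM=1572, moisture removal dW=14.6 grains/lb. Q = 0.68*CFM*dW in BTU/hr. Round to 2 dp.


Q = 0.68 * 1572 * 14.6 = 15606.82 BTU/hr

15606.82 BTU/hr


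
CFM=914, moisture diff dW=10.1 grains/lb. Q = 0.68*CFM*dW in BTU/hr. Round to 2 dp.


Q = 0.68 * 914 * 10.1 = 6277.35 BTU/hr

6277.35 BTU/hr


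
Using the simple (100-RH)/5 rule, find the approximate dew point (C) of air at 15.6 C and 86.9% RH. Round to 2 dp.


Td = 15.6 - (100-86.9)/5 = 12.98 C

12.98 C


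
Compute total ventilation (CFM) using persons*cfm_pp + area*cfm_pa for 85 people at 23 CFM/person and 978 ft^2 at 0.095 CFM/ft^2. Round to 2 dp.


Total = 85*23 + 978*0.095 = 2047.91 CFM

2047.91 CFM


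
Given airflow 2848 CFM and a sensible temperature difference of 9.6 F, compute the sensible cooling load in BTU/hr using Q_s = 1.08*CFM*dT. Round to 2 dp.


Q = 1.08 * 2848 * 9.6 = 29528.06 BTU/hr

29528.06 BTU/hr


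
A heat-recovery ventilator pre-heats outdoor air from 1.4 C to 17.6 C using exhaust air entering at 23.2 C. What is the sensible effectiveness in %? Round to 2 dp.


eff = (17.6-1.4)/(23.2-1.4)*100 = 74.31 %

74.31 %


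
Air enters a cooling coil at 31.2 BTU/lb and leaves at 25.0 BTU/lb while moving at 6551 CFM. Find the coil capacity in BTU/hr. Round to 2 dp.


Q = 4.5 * 6551 * (31.2 - 25.0) = 182772.90 BTU/hr

182772.90 BTU/hr


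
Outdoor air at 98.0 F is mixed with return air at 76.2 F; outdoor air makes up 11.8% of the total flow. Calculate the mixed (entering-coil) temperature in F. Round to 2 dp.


T_mix = 76.2 + (11.8/100)*(98.0-76.2) = 78.77 F

78.77 F


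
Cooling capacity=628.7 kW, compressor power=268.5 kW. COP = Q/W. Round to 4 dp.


COP = 628.7 / 268.5 = 2.3415

2.3415


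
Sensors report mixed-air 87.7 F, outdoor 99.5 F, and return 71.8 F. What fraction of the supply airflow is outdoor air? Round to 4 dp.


frac = (87.7 - 71.8) / (99.5 - 71.8) = 0.5740

0.5740


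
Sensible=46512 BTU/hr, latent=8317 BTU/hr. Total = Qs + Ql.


Qt = 46512 + 8317 = 54829 BTU/hr

54829 BTU/hr


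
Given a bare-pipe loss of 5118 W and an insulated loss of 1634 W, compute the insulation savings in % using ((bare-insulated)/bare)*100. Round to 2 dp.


Savings = ((5118-1634)/5118)*100 = 68.07 %

68.07 %


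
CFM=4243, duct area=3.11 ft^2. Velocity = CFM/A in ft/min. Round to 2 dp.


V = 4243 / 3.11 = 1364.31 ft/min

1364.31 ft/min


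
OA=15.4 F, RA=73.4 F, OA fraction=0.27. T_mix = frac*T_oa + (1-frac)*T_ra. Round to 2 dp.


T_mix = 0.27*15.4 + 0.73*73.4 = 57.74 F

57.74 F


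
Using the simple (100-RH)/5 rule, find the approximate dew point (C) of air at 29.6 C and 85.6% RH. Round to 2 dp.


Td = 29.6 - (100-85.6)/5 = 26.72 C

26.72 C


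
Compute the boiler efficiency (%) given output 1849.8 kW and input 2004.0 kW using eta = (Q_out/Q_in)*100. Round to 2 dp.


eta = (1849.8/2004.0)*100 = 92.31 %

92.31 %


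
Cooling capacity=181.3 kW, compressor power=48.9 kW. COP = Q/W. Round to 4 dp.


COP = 181.3 / 48.9 = 3.7076

3.7076


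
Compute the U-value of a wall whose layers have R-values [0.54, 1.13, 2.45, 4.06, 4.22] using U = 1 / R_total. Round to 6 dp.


R_total = 0.54 + 1.13 + 2.45 + 4.06 + 4.22 = 12.40
U = 1/12.40 = 0.080645

0.080645


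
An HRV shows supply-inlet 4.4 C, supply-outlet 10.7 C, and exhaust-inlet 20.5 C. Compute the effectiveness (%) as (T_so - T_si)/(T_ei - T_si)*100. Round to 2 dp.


eff = (10.7-4.4)/(20.5-4.4)*100 = 39.13 %

39.13 %
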